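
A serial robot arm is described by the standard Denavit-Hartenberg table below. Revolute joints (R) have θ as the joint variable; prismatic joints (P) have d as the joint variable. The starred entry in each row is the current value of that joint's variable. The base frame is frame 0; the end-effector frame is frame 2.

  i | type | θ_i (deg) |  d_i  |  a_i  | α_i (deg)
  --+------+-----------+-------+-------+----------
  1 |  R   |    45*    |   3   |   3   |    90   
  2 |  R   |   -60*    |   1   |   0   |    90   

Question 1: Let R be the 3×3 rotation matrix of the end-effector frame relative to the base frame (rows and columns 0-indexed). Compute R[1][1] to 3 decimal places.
-0.707

End-effector y-axis (col 1 of R) = (0.7071,-0.7071,0.0000)
R[1][1] = -0.7071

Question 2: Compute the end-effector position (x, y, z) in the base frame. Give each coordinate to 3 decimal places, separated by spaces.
after link 1: o_1 = (2.1213, 2.1213, 3.0000)
after link 2: o_2 = (2.8284, 1.4142, 3.0000)

2.828 1.414 3.000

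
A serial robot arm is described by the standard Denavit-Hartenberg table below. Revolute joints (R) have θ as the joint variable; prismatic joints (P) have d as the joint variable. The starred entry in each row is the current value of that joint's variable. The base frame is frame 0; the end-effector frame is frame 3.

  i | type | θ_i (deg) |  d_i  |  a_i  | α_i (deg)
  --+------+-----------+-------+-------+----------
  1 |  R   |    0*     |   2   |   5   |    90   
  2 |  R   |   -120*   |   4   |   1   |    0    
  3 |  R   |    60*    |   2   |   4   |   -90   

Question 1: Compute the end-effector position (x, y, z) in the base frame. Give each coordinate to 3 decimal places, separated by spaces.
6.500 -6.000 -2.330

after link 1: o_1 = (5.0000, 0.0000, 2.0000)
after link 2: o_2 = (4.5000, -4.0000, 1.1340)
after link 3: o_3 = (6.5000, -6.0000, -2.3301)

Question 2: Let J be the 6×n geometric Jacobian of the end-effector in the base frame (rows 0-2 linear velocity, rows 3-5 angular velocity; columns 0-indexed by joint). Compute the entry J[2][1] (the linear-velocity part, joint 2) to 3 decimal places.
axis z_1 = (0.0000,-1.0000,0.0000); lever o_n−o_1 = (1.5000,-6.0000,-4.3301)
cross product → J_v[:, 1] = (4.3301,0.0000,1.5000)
J_ω[:, 1] = z_1
entry J[2][1] = 1.5000

1.500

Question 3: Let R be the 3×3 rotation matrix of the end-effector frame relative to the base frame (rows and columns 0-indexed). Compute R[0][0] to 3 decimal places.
0.500

End-effector x-axis (col 0 of R) = (0.5000,-0.0000,-0.8660)
R[0][0] = 0.5000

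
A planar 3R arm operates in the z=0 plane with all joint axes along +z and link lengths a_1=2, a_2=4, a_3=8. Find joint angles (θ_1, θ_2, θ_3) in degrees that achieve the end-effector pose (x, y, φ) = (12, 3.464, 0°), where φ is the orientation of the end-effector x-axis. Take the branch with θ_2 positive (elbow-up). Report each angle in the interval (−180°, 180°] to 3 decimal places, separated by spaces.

wrist centre = target − a_3·(cos φ, sin φ) = (4.0000, 3.4640)
cos θ_2 = (27.9993−2²−4²)/(2·2·4) = 0.5000; θ_2 = 60.0029° (elbow-up)
β = atan2(3.4640,4.0000) = 40.8926°; ψ = atan2(3.4642,3.9998) = 40.8955°
θ_1 = β − ψ = -0.0029°
θ_3 = φ − θ_1 − θ_2 = -60.0000° (wrapped to (-180°,180°])

-0.003 60.003 -60.000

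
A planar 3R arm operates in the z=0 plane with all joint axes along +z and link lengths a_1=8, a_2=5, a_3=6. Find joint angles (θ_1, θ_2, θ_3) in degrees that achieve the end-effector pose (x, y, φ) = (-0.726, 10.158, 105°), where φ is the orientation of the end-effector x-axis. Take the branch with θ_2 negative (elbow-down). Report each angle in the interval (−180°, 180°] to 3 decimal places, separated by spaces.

113.528 -150.005 141.477

wrist centre = target − a_3·(cos φ, sin φ) = (0.8269, 4.3624)
cos θ_2 = (19.7147−8²−5²)/(2·8·5) = -0.8661; θ_2 = -150.0047° (elbow-down)
β = atan2(4.3624,0.8269) = 79.2668°; ψ = atan2(-2.4996,3.6697) = -34.2613°
θ_1 = β − ψ = 113.5280°
θ_3 = φ − θ_1 − θ_2 = 141.4766° (wrapped to (-180°,180°])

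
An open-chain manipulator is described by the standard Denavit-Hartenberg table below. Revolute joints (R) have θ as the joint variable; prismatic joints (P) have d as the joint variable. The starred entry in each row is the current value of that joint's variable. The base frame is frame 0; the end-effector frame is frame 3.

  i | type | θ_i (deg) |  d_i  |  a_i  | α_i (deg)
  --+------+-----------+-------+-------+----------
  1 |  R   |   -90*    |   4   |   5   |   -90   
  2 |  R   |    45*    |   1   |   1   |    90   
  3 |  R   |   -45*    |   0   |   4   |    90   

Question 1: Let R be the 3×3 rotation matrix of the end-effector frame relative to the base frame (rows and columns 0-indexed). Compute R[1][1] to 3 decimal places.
End-effector y-axis (col 1 of R) = (0.0000,-0.7071,0.7071)
R[1][1] = -0.7071

-0.707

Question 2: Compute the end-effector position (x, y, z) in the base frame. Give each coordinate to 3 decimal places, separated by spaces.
-1.828 -7.707 1.293

after link 1: o_1 = (0.0000, -5.0000, 4.0000)
after link 2: o_2 = (1.0000, -5.7071, 3.2929)
after link 3: o_3 = (-1.8284, -7.7071, 1.2929)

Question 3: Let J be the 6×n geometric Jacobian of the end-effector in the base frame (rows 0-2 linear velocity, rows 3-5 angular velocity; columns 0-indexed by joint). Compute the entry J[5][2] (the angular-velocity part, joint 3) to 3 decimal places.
0.707

axis z_2 = (0.0000,-0.7071,0.7071); lever o_n−o_2 = (-2.8284,-2.0000,-2.0000)
cross product → J_v[:, 2] = (2.8284,-2.0000,-2.0000)
J_ω[:, 2] = z_2
entry J[5][2] = 0.7071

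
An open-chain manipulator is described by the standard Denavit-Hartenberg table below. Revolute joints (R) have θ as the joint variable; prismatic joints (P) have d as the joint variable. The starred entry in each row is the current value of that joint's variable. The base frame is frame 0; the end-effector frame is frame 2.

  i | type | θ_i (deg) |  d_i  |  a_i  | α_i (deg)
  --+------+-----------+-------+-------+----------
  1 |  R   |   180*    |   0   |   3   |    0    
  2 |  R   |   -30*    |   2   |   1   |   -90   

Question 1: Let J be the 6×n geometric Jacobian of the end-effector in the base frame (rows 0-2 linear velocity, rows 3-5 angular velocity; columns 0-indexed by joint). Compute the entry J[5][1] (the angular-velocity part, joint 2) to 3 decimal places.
1.000

axis z_1 = (0.0000,0.0000,1.0000); lever o_n−o_1 = (-0.8660,0.5000,2.0000)
cross product → J_v[:, 1] = (-0.5000,-0.8660,0.0000)
J_ω[:, 1] = z_1
entry J[5][1] = 1.0000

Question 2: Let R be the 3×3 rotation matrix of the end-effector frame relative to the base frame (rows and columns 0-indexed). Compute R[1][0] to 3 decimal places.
End-effector x-axis (col 0 of R) = (-0.8660,0.5000,0.0000)
R[1][0] = 0.5000

0.500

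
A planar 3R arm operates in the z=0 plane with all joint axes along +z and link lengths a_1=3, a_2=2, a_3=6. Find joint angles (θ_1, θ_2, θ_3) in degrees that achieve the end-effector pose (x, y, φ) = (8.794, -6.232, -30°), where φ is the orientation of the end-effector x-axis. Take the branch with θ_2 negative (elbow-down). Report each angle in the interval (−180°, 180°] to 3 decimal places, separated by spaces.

-29.994 -30.019 30.013

wrist centre = target − a_3·(cos φ, sin φ) = (3.5978, -3.2320)
cos θ_2 = (23.3903−3²−2²)/(2·3·2) = 0.8659; θ_2 = -30.0188° (elbow-down)
β = atan2(-3.2320,3.5978) = -41.9338°; ψ = atan2(-1.0006,4.7317) = -11.9399°
θ_1 = β − ψ = -29.9940°
θ_3 = φ − θ_1 − θ_2 = 30.0128° (wrapped to (-180°,180°])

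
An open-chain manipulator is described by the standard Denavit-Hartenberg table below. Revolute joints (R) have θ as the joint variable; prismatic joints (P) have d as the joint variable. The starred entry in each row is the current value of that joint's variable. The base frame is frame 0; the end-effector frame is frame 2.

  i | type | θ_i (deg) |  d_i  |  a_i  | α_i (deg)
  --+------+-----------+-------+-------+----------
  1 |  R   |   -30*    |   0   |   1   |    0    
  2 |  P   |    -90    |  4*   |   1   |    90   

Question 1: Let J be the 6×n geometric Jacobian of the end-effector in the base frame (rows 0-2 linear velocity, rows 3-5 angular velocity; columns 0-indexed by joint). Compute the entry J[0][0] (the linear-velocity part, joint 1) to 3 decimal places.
1.366

axis z_0 = ẑ; lever o_n−o_0 = (0.3660,-1.3660,4.0000)
cross product → J_v[:, 0] = (1.3660,0.3660,-0.0000)
J_ω[:, 0] = z_0
entry J[0][0] = 1.3660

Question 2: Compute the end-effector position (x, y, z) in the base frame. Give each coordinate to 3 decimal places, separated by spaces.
0.366 -1.366 4.000

after link 1: o_1 = (0.8660, -0.5000, 0.0000)
after link 2: o_2 = (0.3660, -1.3660, 4.0000)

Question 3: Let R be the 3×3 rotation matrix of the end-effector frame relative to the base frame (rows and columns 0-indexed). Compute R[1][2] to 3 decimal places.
End-effector z-axis (col 2 of R) = (-0.8660,0.5000,0.0000)
R[1][2] = 0.5000

0.500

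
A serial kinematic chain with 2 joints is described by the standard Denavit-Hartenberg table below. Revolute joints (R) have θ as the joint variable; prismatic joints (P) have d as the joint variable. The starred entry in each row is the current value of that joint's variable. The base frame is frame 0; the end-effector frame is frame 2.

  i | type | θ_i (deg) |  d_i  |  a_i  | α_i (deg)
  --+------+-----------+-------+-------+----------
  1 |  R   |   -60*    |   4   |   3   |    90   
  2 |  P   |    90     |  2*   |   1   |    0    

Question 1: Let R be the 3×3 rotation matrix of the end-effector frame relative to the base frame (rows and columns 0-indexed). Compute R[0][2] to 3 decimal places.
End-effector z-axis (col 2 of R) = (-0.8660,-0.5000,0.0000)
R[0][2] = -0.8660

-0.866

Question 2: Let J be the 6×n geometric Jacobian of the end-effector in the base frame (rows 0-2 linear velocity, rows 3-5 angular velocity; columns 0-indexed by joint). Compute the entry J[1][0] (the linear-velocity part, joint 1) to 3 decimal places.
-0.232

axis z_0 = ẑ; lever o_n−o_0 = (-0.2321,-3.5981,5.0000)
cross product → J_v[:, 0] = (3.5981,-0.2321,0.0000)
J_ω[:, 0] = z_0
entry J[1][0] = -0.2321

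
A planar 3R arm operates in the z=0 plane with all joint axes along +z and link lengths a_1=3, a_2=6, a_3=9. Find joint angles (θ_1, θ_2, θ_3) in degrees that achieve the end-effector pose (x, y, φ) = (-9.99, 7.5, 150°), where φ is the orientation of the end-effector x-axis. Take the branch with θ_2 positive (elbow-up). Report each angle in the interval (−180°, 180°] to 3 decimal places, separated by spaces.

-0.013 150.005 0.007

wrist centre = target − a_3·(cos φ, sin φ) = (-2.1958, 3.0000)
cos θ_2 = (13.8214−3²−6²)/(2·3·6) = -0.8661; θ_2 = 150.0053° (elbow-up)
β = atan2(3.0000,-2.1958) = 126.2013°; ψ = atan2(2.9995,-2.1964) = 126.2139°
θ_1 = β − ψ = -0.0126°
θ_3 = φ − θ_1 − θ_2 = 0.0073° (wrapped to (-180°,180°])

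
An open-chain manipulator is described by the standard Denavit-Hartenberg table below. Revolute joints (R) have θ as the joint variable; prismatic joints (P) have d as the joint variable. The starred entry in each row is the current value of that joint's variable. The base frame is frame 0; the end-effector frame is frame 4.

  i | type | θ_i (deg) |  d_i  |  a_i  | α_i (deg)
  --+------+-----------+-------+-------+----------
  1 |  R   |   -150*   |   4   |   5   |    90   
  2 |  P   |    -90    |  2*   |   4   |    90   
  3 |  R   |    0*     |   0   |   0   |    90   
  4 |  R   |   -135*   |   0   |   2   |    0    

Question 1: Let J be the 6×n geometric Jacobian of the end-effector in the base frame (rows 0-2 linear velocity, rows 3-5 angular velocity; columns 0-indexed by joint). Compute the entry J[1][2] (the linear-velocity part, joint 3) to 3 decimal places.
axis z_2 = (0.8660,0.5000,-0.0000); lever o_n−o_2 = (-1.2247,-0.7071,1.4142)
cross product → J_v[:, 2] = (0.7071,-1.2247,0.0000)
J_ω[:, 2] = z_2
entry J[1][2] = -1.2247

-1.225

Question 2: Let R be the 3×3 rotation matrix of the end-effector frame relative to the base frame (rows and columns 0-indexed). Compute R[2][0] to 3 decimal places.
End-effector x-axis (col 0 of R) = (-0.6124,-0.3536,0.7071)
R[2][0] = 0.7071

0.707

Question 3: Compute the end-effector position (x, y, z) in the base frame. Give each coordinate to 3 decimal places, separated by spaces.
after link 1: o_1 = (-4.3301, -2.5000, 4.0000)
after link 2: o_2 = (-5.3301, -0.7679, 0.0000)
after link 3: o_3 = (-5.3301, -0.7679, 0.0000)
after link 4: o_4 = (-6.5549, -1.4751, 1.4142)

-6.555 -1.475 1.414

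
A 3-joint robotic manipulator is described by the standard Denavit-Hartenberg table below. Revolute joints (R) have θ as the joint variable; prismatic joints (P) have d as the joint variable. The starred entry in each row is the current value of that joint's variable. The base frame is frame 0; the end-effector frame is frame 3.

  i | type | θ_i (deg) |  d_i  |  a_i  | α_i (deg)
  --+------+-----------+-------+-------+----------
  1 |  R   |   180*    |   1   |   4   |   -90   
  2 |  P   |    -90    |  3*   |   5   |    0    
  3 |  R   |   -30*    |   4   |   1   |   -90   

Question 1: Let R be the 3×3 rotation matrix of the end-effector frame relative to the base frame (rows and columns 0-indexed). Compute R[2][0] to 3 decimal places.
End-effector x-axis (col 0 of R) = (0.5000,-0.0000,0.8660)
R[2][0] = 0.8660

0.866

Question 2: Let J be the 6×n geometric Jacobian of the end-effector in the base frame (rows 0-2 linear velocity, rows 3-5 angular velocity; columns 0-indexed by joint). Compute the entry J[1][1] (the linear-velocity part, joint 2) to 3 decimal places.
-1.000

prismatic axis z_1 = (-0.0000,-1.0000,0.0000)
J_v[:, 1] = z_1; J_ω[:, 1] = (0,0,0)
entry J[1][1] = -1.0000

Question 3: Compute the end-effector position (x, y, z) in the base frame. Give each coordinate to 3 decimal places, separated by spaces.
after link 1: o_1 = (-4.0000, 0.0000, 1.0000)
after link 2: o_2 = (-4.0000, -3.0000, 6.0000)
after link 3: o_3 = (-3.5000, -7.0000, 6.8660)

-3.500 -7.000 6.866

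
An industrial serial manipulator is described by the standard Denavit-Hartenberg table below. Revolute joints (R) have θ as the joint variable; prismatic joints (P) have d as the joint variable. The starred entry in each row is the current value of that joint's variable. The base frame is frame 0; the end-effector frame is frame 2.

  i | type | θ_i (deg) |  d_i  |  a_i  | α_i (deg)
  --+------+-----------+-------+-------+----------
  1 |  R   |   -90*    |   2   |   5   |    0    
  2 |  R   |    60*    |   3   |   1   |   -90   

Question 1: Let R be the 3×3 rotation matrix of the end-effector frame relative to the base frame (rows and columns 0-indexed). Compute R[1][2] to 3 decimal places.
0.866

End-effector z-axis (col 2 of R) = (0.5000,0.8660,0.0000)
R[1][2] = 0.8660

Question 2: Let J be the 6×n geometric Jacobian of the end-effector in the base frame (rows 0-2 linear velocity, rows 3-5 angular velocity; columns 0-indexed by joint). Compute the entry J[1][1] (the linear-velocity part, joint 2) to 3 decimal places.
axis z_1 = (0.0000,0.0000,1.0000); lever o_n−o_1 = (0.8660,-0.5000,3.0000)
cross product → J_v[:, 1] = (0.5000,0.8660,-0.0000)
J_ω[:, 1] = z_1
entry J[1][1] = 0.8660

0.866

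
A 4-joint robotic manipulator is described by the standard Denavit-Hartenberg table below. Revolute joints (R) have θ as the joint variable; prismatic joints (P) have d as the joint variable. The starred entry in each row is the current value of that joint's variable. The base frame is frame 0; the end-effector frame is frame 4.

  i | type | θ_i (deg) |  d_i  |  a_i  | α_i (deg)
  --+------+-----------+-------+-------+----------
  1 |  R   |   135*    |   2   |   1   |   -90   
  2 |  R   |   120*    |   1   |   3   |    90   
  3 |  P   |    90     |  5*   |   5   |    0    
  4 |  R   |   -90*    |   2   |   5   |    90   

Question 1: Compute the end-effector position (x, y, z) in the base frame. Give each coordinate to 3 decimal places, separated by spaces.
-6.408 -2.077 -8.428

after link 1: o_1 = (-0.7071, 0.7071, 2.0000)
after link 2: o_2 = (-0.3536, -1.0607, -0.5981)
after link 3: o_3 = (-6.9509, -1.5343, -3.0981)
after link 4: o_4 = (-6.4079, -2.0774, -8.4282)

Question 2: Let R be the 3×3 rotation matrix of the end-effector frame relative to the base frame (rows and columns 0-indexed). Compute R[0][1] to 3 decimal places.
-0.612

End-effector y-axis (col 1 of R) = (-0.6124,0.6124,-0.5000)
R[0][1] = -0.6124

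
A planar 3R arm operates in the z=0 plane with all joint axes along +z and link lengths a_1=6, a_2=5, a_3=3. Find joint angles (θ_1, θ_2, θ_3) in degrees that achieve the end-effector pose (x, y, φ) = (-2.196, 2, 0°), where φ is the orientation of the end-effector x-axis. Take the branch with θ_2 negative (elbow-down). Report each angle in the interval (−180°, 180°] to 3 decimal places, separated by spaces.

-150.000 -120.002 -89.998

wrist centre = target − a_3·(cos φ, sin φ) = (-5.1960, 2.0000)
cos θ_2 = (30.9984−6²−5²)/(2·6·5) = -0.5000; θ_2 = -120.0017° (elbow-down)
β = atan2(2.0000,-5.1960) = 158.9477°; ψ = atan2(-4.3301,3.4999) = -51.0523°
θ_1 = β − ψ = 210.0000°
θ_3 = φ − θ_1 − θ_2 = -89.9983° (wrapped to (-180°,180°])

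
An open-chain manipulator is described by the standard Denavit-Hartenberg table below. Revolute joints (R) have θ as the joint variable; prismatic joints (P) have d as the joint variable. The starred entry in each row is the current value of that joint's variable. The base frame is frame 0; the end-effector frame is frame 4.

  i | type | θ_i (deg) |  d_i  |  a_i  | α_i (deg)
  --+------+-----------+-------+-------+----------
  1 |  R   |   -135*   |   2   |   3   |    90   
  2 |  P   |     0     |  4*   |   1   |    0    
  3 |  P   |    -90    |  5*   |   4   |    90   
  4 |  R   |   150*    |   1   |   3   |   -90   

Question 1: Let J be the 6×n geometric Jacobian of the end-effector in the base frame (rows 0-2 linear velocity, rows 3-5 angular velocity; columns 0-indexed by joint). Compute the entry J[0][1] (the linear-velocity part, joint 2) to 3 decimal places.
prismatic axis z_1 = (-0.7071,0.7071,0.0000)
J_v[:, 1] = z_1; J_ω[:, 1] = (0,0,0)
entry J[0][1] = -0.7071

-0.707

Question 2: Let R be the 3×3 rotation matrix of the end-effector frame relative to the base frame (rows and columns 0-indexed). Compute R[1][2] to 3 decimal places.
End-effector z-axis (col 2 of R) = (0.6124,-0.6124,0.5000)
R[1][2] = -0.6124

-0.612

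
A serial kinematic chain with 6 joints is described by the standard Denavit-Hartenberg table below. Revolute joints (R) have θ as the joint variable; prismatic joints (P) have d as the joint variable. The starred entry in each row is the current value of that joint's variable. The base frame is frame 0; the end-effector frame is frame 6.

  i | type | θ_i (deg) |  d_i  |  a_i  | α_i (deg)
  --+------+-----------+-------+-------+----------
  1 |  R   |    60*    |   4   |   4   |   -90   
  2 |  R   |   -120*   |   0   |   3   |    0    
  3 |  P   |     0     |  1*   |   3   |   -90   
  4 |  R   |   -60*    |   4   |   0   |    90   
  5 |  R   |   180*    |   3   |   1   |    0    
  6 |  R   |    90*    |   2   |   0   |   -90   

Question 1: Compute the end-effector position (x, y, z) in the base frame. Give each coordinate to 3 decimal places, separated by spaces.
1.158 7.275 7.013

after link 1: o_1 = (2.0000, 3.4641, 4.0000)
after link 2: o_2 = (1.2500, 2.1651, 6.5981)
after link 3: o_3 = (-0.3660, 1.3660, 9.1962)
after link 4: o_4 = (1.3660, 4.3660, 11.1962)
after link 5: o_5 = (1.5915, 6.0245, 8.5131)
after link 6: o_6 = (1.1585, 7.2745, 7.0131)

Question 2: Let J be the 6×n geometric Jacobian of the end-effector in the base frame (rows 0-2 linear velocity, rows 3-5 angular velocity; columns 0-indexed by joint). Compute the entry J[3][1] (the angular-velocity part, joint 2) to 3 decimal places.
axis z_1 = (-0.8660,0.5000,0.0000); lever o_n−o_1 = (-0.8415,3.8104,3.0131)
cross product → J_v[:, 1] = (1.5066,2.6095,-2.8792)
J_ω[:, 1] = z_1
entry J[3][1] = -0.8660

-0.866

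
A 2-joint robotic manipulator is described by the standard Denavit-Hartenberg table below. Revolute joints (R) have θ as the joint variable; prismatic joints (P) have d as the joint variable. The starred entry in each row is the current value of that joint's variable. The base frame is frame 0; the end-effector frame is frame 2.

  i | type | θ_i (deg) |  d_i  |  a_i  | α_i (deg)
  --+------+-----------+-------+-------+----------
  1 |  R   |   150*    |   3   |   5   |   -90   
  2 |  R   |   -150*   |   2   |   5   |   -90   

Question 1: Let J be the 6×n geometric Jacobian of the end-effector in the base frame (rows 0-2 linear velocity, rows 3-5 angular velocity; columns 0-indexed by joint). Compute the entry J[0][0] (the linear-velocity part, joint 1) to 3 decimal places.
1.397

axis z_0 = ẑ; lever o_n−o_0 = (-1.5801,-1.3971,5.5000)
cross product → J_v[:, 0] = (1.3971,-1.5801,0.0000)
J_ω[:, 0] = z_0
entry J[0][0] = 1.3971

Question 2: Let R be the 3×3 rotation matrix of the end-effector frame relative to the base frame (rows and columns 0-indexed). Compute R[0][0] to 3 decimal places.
0.750

End-effector x-axis (col 0 of R) = (0.7500,-0.4330,0.5000)
R[0][0] = 0.7500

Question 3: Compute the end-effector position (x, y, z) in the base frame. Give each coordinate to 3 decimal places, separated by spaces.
after link 1: o_1 = (-4.3301, 2.5000, 3.0000)
after link 2: o_2 = (-1.5801, -1.3971, 5.5000)

-1.580 -1.397 5.500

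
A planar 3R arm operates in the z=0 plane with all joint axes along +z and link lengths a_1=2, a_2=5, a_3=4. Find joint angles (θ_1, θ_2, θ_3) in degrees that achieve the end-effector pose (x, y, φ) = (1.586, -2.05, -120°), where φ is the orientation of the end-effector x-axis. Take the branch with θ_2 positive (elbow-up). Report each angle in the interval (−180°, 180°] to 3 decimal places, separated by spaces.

-91.949 134.995 -163.046

wrist centre = target − a_3·(cos φ, sin φ) = (3.5860, 1.4141)
cos θ_2 = (14.8591−2²−5²)/(2·2·5) = -0.7070; θ_2 = 134.9951° (elbow-up)
β = atan2(1.4141,3.5860) = 21.5213°; ψ = atan2(3.5358,-1.5352) = 113.4701°
θ_1 = β − ψ = -91.9488°
θ_3 = φ − θ_1 − θ_2 = -163.0463° (wrapped to (-180°,180°])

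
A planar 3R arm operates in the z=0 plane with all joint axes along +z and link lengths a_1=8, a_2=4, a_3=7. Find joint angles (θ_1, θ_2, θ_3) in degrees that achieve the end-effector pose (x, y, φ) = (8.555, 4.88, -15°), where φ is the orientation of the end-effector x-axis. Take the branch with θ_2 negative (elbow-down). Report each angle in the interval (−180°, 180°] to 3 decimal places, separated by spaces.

104.996 -120.004 0.008

wrist centre = target − a_3·(cos φ, sin φ) = (1.7935, 6.6917)
cos θ_2 = (47.9960−8²−4²)/(2·8·4) = -0.5001; θ_2 = -120.0041° (elbow-down)
β = atan2(6.6917,1.7935) = 74.9962°; ψ = atan2(-3.4640,5.9998) = -30.0000°
θ_1 = β − ψ = 104.9962°
θ_3 = φ − θ_1 − θ_2 = 0.0079° (wrapped to (-180°,180°])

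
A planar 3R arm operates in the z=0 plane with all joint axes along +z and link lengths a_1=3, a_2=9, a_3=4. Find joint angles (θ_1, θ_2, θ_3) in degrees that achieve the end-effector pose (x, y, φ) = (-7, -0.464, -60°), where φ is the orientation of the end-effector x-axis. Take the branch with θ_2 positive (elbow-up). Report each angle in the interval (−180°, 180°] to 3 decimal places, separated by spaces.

90.000 89.999 120.001

wrist centre = target − a_3·(cos φ, sin φ) = (-9.0000, 3.0001)
cos θ_2 = (90.0006−3²−9²)/(2·3·9) = 0.0000; θ_2 = 89.9994° (elbow-up)
β = atan2(3.0001,-9.0000) = 161.5645°; ψ = atan2(9.0000,3.0001) = 71.5645°
θ_1 = β − ψ = 90.0000°
θ_3 = φ − θ_1 − θ_2 = 120.0006° (wrapped to (-180°,180°])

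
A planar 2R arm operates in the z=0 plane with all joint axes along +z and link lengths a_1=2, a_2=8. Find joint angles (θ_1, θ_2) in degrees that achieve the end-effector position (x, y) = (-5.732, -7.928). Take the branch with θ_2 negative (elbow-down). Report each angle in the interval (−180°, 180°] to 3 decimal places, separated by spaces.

cos θ_2 = (95.7090−2²−8²)/(2·2·8) = 0.8659; θ_2 = -30.0136° (elbow-down)
β = atan2(-7.9280,-5.7320) = -125.8672°; ψ = atan2(-4.0016,8.9273) = -24.1443°
θ_1 = β − ψ = -101.7229°

-101.723 -30.014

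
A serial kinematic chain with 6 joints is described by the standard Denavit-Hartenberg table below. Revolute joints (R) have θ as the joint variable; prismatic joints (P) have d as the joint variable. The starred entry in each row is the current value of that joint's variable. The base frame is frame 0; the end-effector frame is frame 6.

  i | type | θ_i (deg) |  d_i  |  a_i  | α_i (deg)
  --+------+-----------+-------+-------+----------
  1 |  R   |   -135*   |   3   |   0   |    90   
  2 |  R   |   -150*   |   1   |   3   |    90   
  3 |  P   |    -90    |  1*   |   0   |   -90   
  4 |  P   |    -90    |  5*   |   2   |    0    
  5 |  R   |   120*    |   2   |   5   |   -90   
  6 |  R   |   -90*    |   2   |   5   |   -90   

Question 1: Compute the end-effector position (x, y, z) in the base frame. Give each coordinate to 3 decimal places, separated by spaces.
after link 1: o_1 = (0.0000, 0.0000, 3.0000)
after link 2: o_2 = (1.1300, 2.5442, 1.5000)
after link 3: o_3 = (1.4836, 2.8978, 2.3660)
after link 4: o_4 = (5.2525, 6.6667, 1.5981)
after link 5: o_5 = (8.6553, 3.9457, -1.5670)
after link 6: o_6 = (10.3976, 7.1023, -5.5670)

10.398 7.102 -5.567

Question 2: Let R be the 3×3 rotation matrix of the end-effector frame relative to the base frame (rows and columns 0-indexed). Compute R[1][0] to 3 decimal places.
0.612

End-effector x-axis (col 0 of R) = (0.6124,0.6124,-0.5000)
R[1][0] = 0.6124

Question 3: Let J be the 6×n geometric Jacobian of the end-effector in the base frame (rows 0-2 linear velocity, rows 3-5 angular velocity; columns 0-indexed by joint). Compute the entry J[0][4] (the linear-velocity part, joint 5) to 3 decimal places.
axis z_4 = (0.6124,0.6124,-0.5000); lever o_n−o_4 = (5.1451,0.4356,-7.1651)
cross product → J_v[:, 4] = (-4.1699,1.8151,-2.8840)
J_ω[:, 4] = z_4
entry J[0][4] = -4.1699

-4.170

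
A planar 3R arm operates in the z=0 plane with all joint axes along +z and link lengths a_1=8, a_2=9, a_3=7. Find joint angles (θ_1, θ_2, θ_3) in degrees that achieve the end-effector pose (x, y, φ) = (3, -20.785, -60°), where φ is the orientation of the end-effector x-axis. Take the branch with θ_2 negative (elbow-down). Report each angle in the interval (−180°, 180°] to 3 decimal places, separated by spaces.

wrist centre = target − a_3·(cos φ, sin φ) = (-0.5000, -14.7228)
cos θ_2 = (217.0115−8²−9²)/(2·8·9) = 0.5001; θ_2 = -59.9947° (elbow-down)
β = atan2(-14.7228,-0.5000) = -91.9451°; ψ = atan2(-7.7938,12.5007) = -31.9423°
θ_1 = β − ψ = -60.0028°
θ_3 = φ − θ_1 − θ_2 = 59.9975° (wrapped to (-180°,180°])

-60.003 -59.995 59.998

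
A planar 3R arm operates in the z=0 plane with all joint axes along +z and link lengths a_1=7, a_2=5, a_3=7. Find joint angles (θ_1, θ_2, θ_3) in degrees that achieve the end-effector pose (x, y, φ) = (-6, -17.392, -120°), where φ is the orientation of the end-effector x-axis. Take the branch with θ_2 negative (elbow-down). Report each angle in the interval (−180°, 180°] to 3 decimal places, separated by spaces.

wrist centre = target − a_3·(cos φ, sin φ) = (-2.5000, -11.3298)
cos θ_2 = (134.6149−7²−5²)/(2·7·5) = 0.8659; θ_2 = -30.0113° (elbow-down)
β = atan2(-11.3298,-2.5000) = -102.4433°; ψ = atan2(-2.5009,11.3296) = -12.4476°
θ_1 = β − ψ = -89.9957°
θ_3 = φ − θ_1 − θ_2 = 0.0070° (wrapped to (-180°,180°])

-89.996 -30.011 0.007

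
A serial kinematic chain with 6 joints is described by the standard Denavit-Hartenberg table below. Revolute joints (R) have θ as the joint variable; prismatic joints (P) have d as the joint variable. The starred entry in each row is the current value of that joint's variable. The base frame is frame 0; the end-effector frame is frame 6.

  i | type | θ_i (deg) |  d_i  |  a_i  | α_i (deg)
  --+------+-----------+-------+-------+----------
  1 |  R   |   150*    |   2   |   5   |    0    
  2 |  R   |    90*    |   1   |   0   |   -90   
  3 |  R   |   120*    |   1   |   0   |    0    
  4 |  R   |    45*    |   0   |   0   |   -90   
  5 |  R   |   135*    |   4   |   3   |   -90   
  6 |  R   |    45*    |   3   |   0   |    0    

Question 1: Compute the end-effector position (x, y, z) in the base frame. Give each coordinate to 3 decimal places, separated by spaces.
after link 1: o_1 = (-4.3301, 2.5000, 2.0000)
after link 2: o_2 = (-4.3301, 2.5000, 3.0000)
after link 3: o_3 = (-3.4641, 2.0000, 3.0000)
after link 4: o_4 = (-3.4641, 2.0000, 3.0000)
after link 5: o_5 = (-5.8081, 2.1827, 7.4127)
after link 6: o_6 = (-4.9955, -0.6525, 7.9618)

-4.996 -0.652 7.962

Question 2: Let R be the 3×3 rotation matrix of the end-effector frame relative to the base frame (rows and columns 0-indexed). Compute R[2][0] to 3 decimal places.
End-effector x-axis (col 0 of R) = (-0.7660,-0.3268,-0.5536)
R[2][0] = -0.5536

-0.554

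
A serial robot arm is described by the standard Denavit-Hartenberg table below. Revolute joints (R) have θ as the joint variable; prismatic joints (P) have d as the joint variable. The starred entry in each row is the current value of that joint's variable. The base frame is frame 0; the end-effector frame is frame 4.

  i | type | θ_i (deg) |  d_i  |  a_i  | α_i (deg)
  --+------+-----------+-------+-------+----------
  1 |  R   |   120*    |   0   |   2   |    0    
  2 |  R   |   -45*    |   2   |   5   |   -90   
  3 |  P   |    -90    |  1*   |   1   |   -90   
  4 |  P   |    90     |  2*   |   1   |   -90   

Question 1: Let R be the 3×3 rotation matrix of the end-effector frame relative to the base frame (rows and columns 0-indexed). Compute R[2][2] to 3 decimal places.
-1.000

End-effector z-axis (col 2 of R) = (0.0000,0.0000,-1.0000)
R[2][2] = -1.0000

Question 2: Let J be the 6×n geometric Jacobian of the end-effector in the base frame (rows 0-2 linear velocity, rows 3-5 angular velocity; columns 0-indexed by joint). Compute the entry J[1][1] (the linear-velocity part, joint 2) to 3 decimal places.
axis z_1 = (0.0000,0.0000,1.0000); lever o_n−o_1 = (1.8117,6.7615,3.0000)
cross product → J_v[:, 1] = (-6.7615,1.8117,0.0000)
J_ω[:, 1] = z_1
entry J[1][1] = 1.8117

1.812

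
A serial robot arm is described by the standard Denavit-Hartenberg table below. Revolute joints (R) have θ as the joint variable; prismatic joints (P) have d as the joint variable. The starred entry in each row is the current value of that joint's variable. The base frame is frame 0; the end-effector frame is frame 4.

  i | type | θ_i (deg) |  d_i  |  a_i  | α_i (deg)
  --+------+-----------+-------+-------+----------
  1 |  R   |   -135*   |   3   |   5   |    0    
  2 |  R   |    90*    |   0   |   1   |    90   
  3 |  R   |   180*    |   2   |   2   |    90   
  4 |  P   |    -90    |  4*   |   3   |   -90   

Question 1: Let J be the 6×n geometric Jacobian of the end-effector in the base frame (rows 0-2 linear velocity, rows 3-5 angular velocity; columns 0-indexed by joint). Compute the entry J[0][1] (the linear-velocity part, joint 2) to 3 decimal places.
axis z_1 = (0.0000,0.0000,1.0000); lever o_n−o_1 = (0.0000,1.4142,4.0000)
cross product → J_v[:, 1] = (-1.4142,0.0000,0.0000)
J_ω[:, 1] = z_1
entry J[0][1] = -1.4142

-1.414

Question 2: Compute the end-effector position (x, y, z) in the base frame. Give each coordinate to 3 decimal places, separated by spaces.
-3.536 -2.121 7.000

after link 1: o_1 = (-3.5355, -3.5355, 3.0000)
after link 2: o_2 = (-2.8284, -4.2426, 3.0000)
after link 3: o_3 = (-5.6569, -4.2426, 3.0000)
after link 4: o_4 = (-3.5355, -2.1213, 7.0000)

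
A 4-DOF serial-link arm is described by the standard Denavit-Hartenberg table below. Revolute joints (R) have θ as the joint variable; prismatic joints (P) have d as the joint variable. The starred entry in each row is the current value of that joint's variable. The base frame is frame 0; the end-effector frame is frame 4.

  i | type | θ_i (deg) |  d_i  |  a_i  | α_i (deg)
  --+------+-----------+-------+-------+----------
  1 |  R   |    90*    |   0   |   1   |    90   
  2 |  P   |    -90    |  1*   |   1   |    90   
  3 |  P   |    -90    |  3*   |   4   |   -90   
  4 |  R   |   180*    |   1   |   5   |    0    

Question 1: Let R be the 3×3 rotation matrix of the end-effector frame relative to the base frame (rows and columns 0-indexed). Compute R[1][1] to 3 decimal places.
-1.000

End-effector y-axis (col 1 of R) = (0.0000,-1.0000,0.0000)
R[1][1] = -1.0000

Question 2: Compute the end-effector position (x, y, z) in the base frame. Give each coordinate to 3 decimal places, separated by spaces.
2.000 -2.000 -2.000

after link 1: o_1 = (0.0000, 1.0000, 0.0000)
after link 2: o_2 = (1.0000, 1.0000, -1.0000)
after link 3: o_3 = (-3.0000, -2.0000, -1.0000)
after link 4: o_4 = (2.0000, -2.0000, -2.0000)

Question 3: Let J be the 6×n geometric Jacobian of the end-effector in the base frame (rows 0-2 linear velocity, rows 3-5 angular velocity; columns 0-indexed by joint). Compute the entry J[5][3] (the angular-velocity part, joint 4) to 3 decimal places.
-1.000

axis z_3 = (0.0000,0.0000,-1.0000); lever o_n−o_3 = (5.0000,0.0000,-1.0000)
cross product → J_v[:, 3] = (0.0000,-5.0000,0.0000)
J_ω[:, 3] = z_3
entry J[5][3] = -1.0000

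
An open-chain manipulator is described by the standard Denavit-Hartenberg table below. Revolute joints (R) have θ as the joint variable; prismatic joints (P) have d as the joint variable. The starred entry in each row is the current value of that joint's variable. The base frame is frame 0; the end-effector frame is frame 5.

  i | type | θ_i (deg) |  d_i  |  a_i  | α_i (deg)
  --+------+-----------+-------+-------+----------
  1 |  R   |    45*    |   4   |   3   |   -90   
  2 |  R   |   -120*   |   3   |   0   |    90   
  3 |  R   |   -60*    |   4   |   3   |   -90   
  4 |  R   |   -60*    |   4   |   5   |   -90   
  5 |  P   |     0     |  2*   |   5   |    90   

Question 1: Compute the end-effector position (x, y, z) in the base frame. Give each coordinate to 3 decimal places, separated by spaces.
-5.540 -10.388 5.384

after link 1: o_1 = (2.1213, 2.1213, 4.0000)
after link 2: o_2 = (0.0000, 4.2426, 4.0000)
after link 3: o_3 = (-1.1427, -0.5743, 3.2990)
after link 4: o_4 = (-5.3443, -5.0094, 5.2165)
after link 5: o_5 = (-5.5401, -10.3883, 5.3840)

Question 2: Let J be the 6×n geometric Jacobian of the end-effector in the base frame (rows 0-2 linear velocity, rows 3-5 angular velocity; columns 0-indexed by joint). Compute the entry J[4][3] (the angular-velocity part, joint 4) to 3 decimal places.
axis z_3 = (-0.6597,0.0474,0.7500); lever o_n−o_3 = (-4.3974,-9.8141,2.0849)
cross product → J_v[:, 3] = (7.4593,-1.9226,6.6830)
J_ω[:, 3] = z_3
entry J[4][3] = 0.0474

0.047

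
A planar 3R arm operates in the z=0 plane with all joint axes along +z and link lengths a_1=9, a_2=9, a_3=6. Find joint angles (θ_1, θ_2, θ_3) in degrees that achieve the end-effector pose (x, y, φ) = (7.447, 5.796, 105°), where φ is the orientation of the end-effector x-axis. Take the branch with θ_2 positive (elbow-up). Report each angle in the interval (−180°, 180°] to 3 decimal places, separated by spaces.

-59.997 120.001 44.997

wrist centre = target − a_3·(cos φ, sin φ) = (8.9999, 0.0004)
cos θ_2 = (80.9985−9²−9²)/(2·9·9) = -0.5000; θ_2 = 120.0006° (elbow-up)
β = atan2(0.0004,8.9999) = 0.0028°; ψ = atan2(7.7942,4.4999) = 60.0003°
θ_1 = β − ψ = -59.9975°
θ_3 = φ − θ_1 − θ_2 = 44.9969° (wrapped to (-180°,180°])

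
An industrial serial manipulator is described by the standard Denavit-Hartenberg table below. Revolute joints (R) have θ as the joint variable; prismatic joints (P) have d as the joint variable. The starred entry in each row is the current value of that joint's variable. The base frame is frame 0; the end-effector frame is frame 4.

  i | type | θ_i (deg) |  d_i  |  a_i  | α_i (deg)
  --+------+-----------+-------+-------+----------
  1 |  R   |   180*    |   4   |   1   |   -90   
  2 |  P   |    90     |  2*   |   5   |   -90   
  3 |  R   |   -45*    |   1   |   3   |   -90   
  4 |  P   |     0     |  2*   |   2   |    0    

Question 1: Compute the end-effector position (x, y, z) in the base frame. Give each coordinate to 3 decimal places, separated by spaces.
after link 1: o_1 = (-1.0000, 0.0000, 4.0000)
after link 2: o_2 = (-1.0000, -2.0000, -1.0000)
after link 3: o_3 = (-0.0000, -4.1213, -3.1213)
after link 4: o_4 = (-0.0000, -4.1213, -5.9497)

-0.000 -4.121 -5.950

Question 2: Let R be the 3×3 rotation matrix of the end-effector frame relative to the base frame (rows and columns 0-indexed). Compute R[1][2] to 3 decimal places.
0.707

End-effector z-axis (col 2 of R) = (0.0000,0.7071,-0.7071)
R[1][2] = 0.7071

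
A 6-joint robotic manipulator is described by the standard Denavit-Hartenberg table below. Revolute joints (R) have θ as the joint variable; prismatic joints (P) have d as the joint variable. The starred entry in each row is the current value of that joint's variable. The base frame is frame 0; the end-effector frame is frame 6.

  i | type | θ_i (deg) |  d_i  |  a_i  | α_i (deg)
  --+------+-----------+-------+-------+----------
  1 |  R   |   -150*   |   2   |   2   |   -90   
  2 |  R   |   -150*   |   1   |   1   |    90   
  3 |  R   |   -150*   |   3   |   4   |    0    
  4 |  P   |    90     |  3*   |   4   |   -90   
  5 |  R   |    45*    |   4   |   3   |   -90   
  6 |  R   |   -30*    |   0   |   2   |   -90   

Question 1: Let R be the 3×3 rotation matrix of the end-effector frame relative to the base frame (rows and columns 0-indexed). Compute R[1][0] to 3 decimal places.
End-effector x-axis (col 0 of R) = (0.1491,0.4098,0.8999)
R[1][0] = 0.4098

0.410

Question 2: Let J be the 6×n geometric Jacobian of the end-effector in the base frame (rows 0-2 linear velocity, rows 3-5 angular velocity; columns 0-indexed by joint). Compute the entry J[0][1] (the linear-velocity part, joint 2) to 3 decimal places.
-0.408

axis z_1 = (0.5000,-0.8660,0.0000); lever o_n−o_1 = (2.8725,7.2725,0.4712)
cross product → J_v[:, 1] = (-0.4080,-0.2356,6.1239)
J_ω[:, 1] = z_1
entry J[0][1] = -0.4080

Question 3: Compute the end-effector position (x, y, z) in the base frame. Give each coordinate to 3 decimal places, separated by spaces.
1.140 6.272 2.471

after link 1: o_1 = (-1.7321, -1.0000, 2.0000)
after link 2: o_2 = (-0.4821, -1.4330, 2.5000)
after link 3: o_3 = (-2.7811, -0.4510, -1.8301)
after link 4: o_4 = (-1.7141, 4.1651, -3.4282)
after link 5: o_5 = (0.8424, 5.4530, 0.6713)
after link 6: o_6 = (1.1405, 6.2725, 2.4712)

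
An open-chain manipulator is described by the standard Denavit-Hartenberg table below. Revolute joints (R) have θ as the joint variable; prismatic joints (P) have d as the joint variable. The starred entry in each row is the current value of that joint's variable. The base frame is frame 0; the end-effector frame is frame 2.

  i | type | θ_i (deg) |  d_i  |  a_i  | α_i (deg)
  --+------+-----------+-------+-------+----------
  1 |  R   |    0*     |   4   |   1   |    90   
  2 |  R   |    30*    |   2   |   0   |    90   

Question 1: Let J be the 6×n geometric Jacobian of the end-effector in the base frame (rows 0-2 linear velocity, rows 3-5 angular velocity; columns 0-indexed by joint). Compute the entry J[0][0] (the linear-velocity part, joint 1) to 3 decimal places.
2.000

axis z_0 = ẑ; lever o_n−o_0 = (1.0000,-2.0000,4.0000)
cross product → J_v[:, 0] = (2.0000,1.0000,-0.0000)
J_ω[:, 0] = z_0
entry J[0][0] = 2.0000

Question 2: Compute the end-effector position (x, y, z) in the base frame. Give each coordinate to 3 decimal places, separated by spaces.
1.000 -2.000 4.000

after link 1: o_1 = (1.0000, 0.0000, 4.0000)
after link 2: o_2 = (1.0000, -2.0000, 4.0000)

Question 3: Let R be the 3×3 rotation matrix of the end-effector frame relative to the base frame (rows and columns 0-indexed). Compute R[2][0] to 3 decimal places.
0.500

End-effector x-axis (col 0 of R) = (0.8660,0.0000,0.5000)
R[2][0] = 0.5000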